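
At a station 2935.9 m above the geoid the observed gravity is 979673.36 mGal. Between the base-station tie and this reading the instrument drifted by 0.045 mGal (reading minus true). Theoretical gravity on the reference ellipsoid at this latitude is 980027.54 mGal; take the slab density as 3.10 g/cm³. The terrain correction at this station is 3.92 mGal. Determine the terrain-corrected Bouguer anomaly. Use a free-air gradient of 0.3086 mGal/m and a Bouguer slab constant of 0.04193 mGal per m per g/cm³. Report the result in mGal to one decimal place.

174.1

Drift-corrected reading = 979673.36 − (0.045) = 979673.315 mGal
Free-air correction = 0.3086 × 2935.9 = 906.02 mGal
Free-air anomaly = 979673.315 − 980027.54 + (906.02) = 551.795 mGal
Bouguer slab correction = 0.04193 × 3.10 × 2935.9 = 381.62 mGal
Simple Bouguer anomaly = 551.795 − (381.62) = 170.175 mGal
Complete Bouguer anomaly = 170.175 + 3.92 = 174.095 mGal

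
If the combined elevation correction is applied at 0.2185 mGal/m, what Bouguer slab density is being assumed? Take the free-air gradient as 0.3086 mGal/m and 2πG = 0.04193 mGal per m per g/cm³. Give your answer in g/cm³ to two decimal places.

0.2185 = 0.3086 − 0.04193 × ρ
ρ = (0.3086 − 0.2185) / 0.04193 = 2.15 g/cm³

2.15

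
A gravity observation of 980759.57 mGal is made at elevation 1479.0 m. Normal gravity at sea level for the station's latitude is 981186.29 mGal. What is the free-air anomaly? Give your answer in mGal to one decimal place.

29.7

Free-air correction = 0.3086 × 1479.0 = 456.42 mGal
Free-air anomaly = 980759.57 − 981186.29 + (456.42) = 29.70 mGal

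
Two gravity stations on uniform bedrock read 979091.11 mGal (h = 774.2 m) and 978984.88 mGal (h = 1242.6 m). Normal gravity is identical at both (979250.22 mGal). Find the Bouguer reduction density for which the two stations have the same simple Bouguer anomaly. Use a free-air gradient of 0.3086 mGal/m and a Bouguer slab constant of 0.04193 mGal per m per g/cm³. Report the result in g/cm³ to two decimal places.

Δg_obs = 978984.88 − 979091.11 = -106.23 mGal over Δh = 1242.6 − 774.2 = 468.4 m
Equal Bouguer anomalies ⇒ Δg_obs + (0.3086 − 0.04193ρ)·Δh = 0
0.3086 − 0.04193ρ = −Δg_obs/Δh = 0.22679
ρ = (0.3086 − 0.22679) / 0.04193 = 1.95 g/cm³

1.95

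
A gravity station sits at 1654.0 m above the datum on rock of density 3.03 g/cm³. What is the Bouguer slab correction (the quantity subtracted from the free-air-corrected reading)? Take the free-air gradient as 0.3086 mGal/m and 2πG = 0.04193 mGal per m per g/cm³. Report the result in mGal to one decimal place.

Bouguer slab correction = 0.04193 × 3.03 × 1654.0 = 210.1 mGal

210.1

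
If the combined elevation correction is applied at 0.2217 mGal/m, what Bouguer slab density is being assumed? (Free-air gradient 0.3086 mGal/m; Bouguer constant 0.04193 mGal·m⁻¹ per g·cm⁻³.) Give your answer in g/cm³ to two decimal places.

0.2217 = 0.3086 − 0.04193 × ρ
ρ = (0.3086 − 0.2217) / 0.04193 = 2.07 g/cm³

2.07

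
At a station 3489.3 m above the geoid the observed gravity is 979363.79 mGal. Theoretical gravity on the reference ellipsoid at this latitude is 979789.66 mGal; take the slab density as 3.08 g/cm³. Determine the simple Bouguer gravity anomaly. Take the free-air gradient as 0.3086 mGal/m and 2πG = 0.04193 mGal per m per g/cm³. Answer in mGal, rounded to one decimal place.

200.3

Free-air correction = 0.3086 × 3489.3 = 1076.80 mGal
Free-air anomaly = 979363.79 − 979789.66 + (1076.80) = 650.93 mGal
Bouguer slab correction = 0.04193 × 3.08 × 3489.3 = 450.62 mGal
Simple Bouguer anomaly = 650.93 − (450.62) = 200.31 mGal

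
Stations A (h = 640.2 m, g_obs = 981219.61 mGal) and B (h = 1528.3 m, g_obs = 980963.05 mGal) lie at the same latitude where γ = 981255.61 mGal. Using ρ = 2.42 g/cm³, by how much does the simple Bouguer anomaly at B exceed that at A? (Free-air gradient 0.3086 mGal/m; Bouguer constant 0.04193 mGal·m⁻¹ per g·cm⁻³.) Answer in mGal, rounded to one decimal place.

-72.6

Δg_SB(A) = 981219.61 − 981255.61 + 0.3086×640.2 − 0.04193×2.42×640.2 = 96.60 mGal
Δg_SB(B) = 980963.05 − 981255.61 + 0.3086×1528.3 − 0.04193×2.42×1528.3 = 24.00 mGal
Difference = 24.00 − (96.60) = -72.60 mGal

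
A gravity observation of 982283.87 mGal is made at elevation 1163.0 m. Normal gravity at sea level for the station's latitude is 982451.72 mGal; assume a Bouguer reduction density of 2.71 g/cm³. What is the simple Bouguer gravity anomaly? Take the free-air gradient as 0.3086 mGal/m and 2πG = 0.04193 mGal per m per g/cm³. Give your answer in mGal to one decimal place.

58.9

Free-air correction = 0.3086 × 1163.0 = 358.90 mGal
Free-air anomaly = 982283.87 − 982451.72 + (358.90) = 191.05 mGal
Bouguer slab correction = 0.04193 × 2.71 × 1163.0 = 132.15 mGal
Simple Bouguer anomaly = 191.05 − (132.15) = 58.90 mGal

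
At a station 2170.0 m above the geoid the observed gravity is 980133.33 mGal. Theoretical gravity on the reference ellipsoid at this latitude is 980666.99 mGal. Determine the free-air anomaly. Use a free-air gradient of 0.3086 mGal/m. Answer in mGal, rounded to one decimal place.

136.0

Free-air correction = 0.3086 × 2170.0 = 669.66 mGal
Free-air anomaly = 980133.33 − 980666.99 + (669.66) = 136.00 mGal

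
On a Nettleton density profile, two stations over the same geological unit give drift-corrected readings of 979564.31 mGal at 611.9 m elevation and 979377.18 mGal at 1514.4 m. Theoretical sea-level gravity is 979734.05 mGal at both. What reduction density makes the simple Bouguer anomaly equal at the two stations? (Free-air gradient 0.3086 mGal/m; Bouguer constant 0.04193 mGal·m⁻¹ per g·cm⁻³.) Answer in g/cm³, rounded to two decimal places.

Δg_obs = 979377.18 − 979564.31 = -187.13 mGal over Δh = 1514.4 − 611.9 = 902.5 m
Equal Bouguer anomalies ⇒ Δg_obs + (0.3086 − 0.04193ρ)·Δh = 0
0.3086 − 0.04193ρ = −Δg_obs/Δh = 0.20735
ρ = (0.3086 − 0.20735) / 0.04193 = 2.41 g/cm³

2.41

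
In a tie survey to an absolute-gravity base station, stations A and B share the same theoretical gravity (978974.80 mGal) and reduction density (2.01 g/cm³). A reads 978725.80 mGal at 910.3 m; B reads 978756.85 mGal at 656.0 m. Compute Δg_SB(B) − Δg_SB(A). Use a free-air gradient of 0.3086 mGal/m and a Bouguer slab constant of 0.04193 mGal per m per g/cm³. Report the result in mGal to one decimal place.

Δg_SB(A) = 978725.80 − 978974.80 + 0.3086×910.3 − 0.04193×2.01×910.3 = -44.80 mGal
Δg_SB(B) = 978756.85 − 978974.80 + 0.3086×656.0 − 0.04193×2.01×656.0 = -70.80 mGal
Difference = -70.80 − (-44.80) = -26.00 mGal

-26.0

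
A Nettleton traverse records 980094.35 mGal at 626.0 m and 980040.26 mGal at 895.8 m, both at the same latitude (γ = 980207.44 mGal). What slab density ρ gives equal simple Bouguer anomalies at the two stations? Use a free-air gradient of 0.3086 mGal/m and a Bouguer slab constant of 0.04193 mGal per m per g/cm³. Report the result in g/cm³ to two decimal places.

2.58

Δg_obs = 980040.26 − 980094.35 = -54.09 mGal over Δh = 895.8 − 626.0 = 269.8 m
Equal Bouguer anomalies ⇒ Δg_obs + (0.3086 − 0.04193ρ)·Δh = 0
0.3086 − 0.04193ρ = −Δg_obs/Δh = 0.20048
ρ = (0.3086 − 0.20048) / 0.04193 = 2.58 g/cm³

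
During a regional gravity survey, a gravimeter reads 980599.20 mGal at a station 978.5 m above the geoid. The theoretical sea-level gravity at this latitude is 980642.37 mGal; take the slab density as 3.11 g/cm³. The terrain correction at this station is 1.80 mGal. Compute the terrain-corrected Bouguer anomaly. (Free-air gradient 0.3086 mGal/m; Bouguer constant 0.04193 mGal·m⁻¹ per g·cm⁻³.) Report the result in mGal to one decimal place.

133.0

Free-air correction = 0.3086 × 978.5 = 301.97 mGal
Free-air anomaly = 980599.20 − 980642.37 + (301.97) = 258.80 mGal
Bouguer slab correction = 0.04193 × 3.11 × 978.5 = 127.60 mGal
Simple Bouguer anomaly = 258.80 − (127.60) = 131.20 mGal
Complete Bouguer anomaly = 131.20 + 1.80 = 133.00 mGal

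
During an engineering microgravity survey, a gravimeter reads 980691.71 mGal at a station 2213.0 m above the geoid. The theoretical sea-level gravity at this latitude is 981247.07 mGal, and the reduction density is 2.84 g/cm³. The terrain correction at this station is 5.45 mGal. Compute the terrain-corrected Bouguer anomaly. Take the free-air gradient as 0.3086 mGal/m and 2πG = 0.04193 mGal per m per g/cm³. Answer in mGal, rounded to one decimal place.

Free-air correction = 0.3086 × 2213.0 = 682.93 mGal
Free-air anomaly = 980691.71 − 981247.07 + (682.93) = 127.57 mGal
Bouguer slab correction = 0.04193 × 2.84 × 2213.0 = 263.53 mGal
Simple Bouguer anomaly = 127.57 − (263.53) = -135.96 mGal
Complete Bouguer anomaly = -135.96 + 5.45 = -130.51 mGal

-130.5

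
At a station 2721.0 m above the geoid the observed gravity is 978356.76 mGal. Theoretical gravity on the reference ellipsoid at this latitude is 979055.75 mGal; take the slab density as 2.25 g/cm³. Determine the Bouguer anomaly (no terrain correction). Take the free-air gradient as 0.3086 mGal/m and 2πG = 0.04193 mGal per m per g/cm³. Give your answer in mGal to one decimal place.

-116.0

Free-air correction = 0.3086 × 2721.0 = 839.70 mGal
Free-air anomaly = 978356.76 − 979055.75 + (839.70) = 140.71 mGal
Bouguer slab correction = 0.04193 × 2.25 × 2721.0 = 256.71 mGal
Simple Bouguer anomaly = 140.71 − (256.71) = -116.00 mGal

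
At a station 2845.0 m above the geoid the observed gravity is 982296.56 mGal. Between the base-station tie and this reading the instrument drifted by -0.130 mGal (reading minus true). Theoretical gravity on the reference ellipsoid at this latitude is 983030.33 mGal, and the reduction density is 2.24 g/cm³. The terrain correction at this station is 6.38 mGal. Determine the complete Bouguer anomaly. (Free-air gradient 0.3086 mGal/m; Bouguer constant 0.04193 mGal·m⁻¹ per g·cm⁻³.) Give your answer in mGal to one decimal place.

-116.5

Drift-corrected reading = 982296.56 − (-0.130) = 982296.690 mGal
Free-air correction = 0.3086 × 2845.0 = 877.97 mGal
Free-air anomaly = 982296.690 − 983030.33 + (877.97) = 144.330 mGal
Bouguer slab correction = 0.04193 × 2.24 × 2845.0 = 267.21 mGal
Simple Bouguer anomaly = 144.330 − (267.21) = -122.880 mGal
Complete Bouguer anomaly = -122.880 + 6.38 = -116.500 mGal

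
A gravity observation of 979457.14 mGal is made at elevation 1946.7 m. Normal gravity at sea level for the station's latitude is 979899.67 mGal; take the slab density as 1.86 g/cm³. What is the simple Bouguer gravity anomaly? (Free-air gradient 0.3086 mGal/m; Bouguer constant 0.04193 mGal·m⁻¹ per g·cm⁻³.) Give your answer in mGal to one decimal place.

Free-air correction = 0.3086 × 1946.7 = 600.75 mGal
Free-air anomaly = 979457.14 − 979899.67 + (600.75) = 158.22 mGal
Bouguer slab correction = 0.04193 × 1.86 × 1946.7 = 151.82 mGal
Simple Bouguer anomaly = 158.22 − (151.82) = 6.40 mGal

6.4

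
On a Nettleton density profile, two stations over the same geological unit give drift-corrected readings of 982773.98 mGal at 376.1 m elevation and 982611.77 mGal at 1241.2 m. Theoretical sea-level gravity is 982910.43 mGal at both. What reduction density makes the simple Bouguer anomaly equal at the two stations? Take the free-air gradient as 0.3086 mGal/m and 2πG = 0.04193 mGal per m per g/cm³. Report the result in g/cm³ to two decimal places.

2.89

Δg_obs = 982611.77 − 982773.98 = -162.21 mGal over Δh = 1241.2 − 376.1 = 865.1 m
Equal Bouguer anomalies ⇒ Δg_obs + (0.3086 − 0.04193ρ)·Δh = 0
0.3086 − 0.04193ρ = −Δg_obs/Δh = 0.18750
ρ = (0.3086 − 0.18750) / 0.04193 = 2.89 g/cm³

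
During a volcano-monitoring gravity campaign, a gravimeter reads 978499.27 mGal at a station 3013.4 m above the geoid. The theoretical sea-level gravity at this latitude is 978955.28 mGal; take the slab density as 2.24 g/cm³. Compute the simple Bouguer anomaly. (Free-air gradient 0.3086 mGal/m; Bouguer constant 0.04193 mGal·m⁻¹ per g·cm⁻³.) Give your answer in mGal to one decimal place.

190.9

Free-air correction = 0.3086 × 3013.4 = 929.94 mGal
Free-air anomaly = 978499.27 − 978955.28 + (929.94) = 473.93 mGal
Bouguer slab correction = 0.04193 × 2.24 × 3013.4 = 283.03 mGal
Simple Bouguer anomaly = 473.93 − (283.03) = 190.90 mGal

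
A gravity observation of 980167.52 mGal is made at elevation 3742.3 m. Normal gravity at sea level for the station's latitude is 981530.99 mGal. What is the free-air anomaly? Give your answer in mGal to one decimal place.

Free-air correction = 0.3086 × 3742.3 = 1154.87 mGal
Free-air anomaly = 980167.52 − 981530.99 + (1154.87) = -208.60 mGal

-208.6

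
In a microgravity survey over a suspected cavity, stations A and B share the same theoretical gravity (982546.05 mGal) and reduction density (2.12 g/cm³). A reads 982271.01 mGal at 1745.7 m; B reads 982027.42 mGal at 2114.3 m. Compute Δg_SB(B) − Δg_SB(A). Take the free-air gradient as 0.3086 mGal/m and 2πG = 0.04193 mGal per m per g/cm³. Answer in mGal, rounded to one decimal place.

-162.6

Δg_SB(A) = 982271.01 − 982546.05 + 0.3086×1745.7 − 0.04193×2.12×1745.7 = 108.50 mGal
Δg_SB(B) = 982027.42 − 982546.05 + 0.3086×2114.3 − 0.04193×2.12×2114.3 = -54.10 mGal
Difference = -54.10 − (108.50) = -162.60 mGal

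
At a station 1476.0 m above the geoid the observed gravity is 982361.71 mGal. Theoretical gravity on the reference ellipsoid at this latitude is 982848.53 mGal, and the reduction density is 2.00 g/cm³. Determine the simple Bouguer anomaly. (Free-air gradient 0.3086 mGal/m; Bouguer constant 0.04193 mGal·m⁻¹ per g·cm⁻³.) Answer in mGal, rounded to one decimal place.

-155.1

Free-air correction = 0.3086 × 1476.0 = 455.49 mGal
Free-air anomaly = 982361.71 − 982848.53 + (455.49) = -31.33 mGal
Bouguer slab correction = 0.04193 × 2.00 × 1476.0 = 123.78 mGal
Simple Bouguer anomaly = -31.33 − (123.78) = -155.11 mGal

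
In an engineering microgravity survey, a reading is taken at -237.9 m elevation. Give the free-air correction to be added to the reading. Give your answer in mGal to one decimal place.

Free-air correction = 0.3086 × -237.9 = -73.4 mGal

-73.4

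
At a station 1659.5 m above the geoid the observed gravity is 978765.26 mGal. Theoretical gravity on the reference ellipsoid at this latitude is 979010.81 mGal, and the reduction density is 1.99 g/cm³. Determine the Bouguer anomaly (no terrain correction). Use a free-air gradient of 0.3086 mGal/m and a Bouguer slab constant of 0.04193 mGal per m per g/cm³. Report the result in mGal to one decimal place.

128.1

Free-air correction = 0.3086 × 1659.5 = 512.12 mGal
Free-air anomaly = 978765.26 − 979010.81 + (512.12) = 266.57 mGal
Bouguer slab correction = 0.04193 × 1.99 × 1659.5 = 138.47 mGal
Simple Bouguer anomaly = 266.57 − (138.47) = 128.10 mGal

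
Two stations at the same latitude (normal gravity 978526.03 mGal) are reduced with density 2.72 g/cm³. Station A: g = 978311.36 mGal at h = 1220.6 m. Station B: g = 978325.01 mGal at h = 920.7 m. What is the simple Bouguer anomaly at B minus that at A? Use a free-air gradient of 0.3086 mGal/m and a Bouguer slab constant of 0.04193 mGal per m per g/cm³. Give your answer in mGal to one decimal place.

Δg_SB(A) = 978311.36 − 978526.03 + 0.3086×1220.6 − 0.04193×2.72×1220.6 = 22.80 mGal
Δg_SB(B) = 978325.01 − 978526.03 + 0.3086×920.7 − 0.04193×2.72×920.7 = -21.90 mGal
Difference = -21.90 − (22.80) = -44.70 mGal

-44.7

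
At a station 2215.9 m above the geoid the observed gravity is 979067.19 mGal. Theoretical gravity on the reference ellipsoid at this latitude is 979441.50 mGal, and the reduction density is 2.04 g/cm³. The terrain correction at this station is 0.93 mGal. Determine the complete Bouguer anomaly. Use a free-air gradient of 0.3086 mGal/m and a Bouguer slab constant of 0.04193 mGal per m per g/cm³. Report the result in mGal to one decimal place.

120.9

Free-air correction = 0.3086 × 2215.9 = 683.83 mGal
Free-air anomaly = 979067.19 − 979441.50 + (683.83) = 309.52 mGal
Bouguer slab correction = 0.04193 × 2.04 × 2215.9 = 189.54 mGal
Simple Bouguer anomaly = 309.52 − (189.54) = 119.98 mGal
Complete Bouguer anomaly = 119.98 + 0.93 = 120.91 mGal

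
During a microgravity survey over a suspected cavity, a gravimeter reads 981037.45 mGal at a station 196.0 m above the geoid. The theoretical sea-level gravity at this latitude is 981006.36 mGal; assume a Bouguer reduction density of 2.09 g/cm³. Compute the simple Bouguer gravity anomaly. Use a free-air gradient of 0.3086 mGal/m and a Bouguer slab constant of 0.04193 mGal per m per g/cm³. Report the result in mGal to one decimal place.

Free-air correction = 0.3086 × 196.0 = 60.49 mGal
Free-air anomaly = 981037.45 − 981006.36 + (60.49) = 91.58 mGal
Bouguer slab correction = 0.04193 × 2.09 × 196.0 = 17.18 mGal
Simple Bouguer anomaly = 91.58 − (17.18) = 74.40 mGal

74.4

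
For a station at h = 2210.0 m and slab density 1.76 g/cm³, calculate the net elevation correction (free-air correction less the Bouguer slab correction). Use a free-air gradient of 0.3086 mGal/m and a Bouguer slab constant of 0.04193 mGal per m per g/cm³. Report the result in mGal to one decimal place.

518.9

Combined gradient = 0.3086 − 0.04193 × 1.76 = 0.2348032 mGal/m
Combined elevation correction = 0.2348032 × 2210.0 = 518.9 mGal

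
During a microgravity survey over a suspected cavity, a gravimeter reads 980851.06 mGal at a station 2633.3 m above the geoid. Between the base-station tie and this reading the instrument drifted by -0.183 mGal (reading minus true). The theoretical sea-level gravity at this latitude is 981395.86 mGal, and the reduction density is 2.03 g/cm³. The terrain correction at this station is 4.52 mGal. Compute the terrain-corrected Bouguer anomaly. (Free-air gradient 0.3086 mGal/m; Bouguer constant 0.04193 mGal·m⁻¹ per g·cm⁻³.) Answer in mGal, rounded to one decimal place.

Drift-corrected reading = 980851.06 − (-0.183) = 980851.243 mGal
Free-air correction = 0.3086 × 2633.3 = 812.64 mGal
Free-air anomaly = 980851.243 − 981395.86 + (812.64) = 268.023 mGal
Bouguer slab correction = 0.04193 × 2.03 × 2633.3 = 224.14 mGal
Simple Bouguer anomaly = 268.023 − (224.14) = 43.883 mGal
Complete Bouguer anomaly = 43.883 + 4.52 = 48.403 mGal

48.4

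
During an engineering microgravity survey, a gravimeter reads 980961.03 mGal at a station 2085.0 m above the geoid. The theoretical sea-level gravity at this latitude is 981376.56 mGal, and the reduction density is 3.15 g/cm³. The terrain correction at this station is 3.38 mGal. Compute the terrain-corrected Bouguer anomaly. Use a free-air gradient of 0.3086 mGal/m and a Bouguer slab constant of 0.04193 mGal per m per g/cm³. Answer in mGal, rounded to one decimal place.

Free-air correction = 0.3086 × 2085.0 = 643.43 mGal
Free-air anomaly = 980961.03 − 981376.56 + (643.43) = 227.90 mGal
Bouguer slab correction = 0.04193 × 3.15 × 2085.0 = 275.39 mGal
Simple Bouguer anomaly = 227.90 − (275.39) = -47.49 mGal
Complete Bouguer anomaly = -47.49 + 3.38 = -44.11 mGal

-44.1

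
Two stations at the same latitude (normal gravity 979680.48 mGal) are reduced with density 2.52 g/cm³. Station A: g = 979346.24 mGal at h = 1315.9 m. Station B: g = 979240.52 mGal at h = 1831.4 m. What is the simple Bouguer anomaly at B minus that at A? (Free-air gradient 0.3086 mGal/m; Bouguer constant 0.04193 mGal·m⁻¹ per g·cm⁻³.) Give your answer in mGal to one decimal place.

-1.1

Δg_SB(A) = 979346.24 − 979680.48 + 0.3086×1315.9 − 0.04193×2.52×1315.9 = -67.20 mGal
Δg_SB(B) = 979240.52 − 979680.48 + 0.3086×1831.4 − 0.04193×2.52×1831.4 = -68.30 mGal
Difference = -68.30 − (-67.20) = -1.10 mGal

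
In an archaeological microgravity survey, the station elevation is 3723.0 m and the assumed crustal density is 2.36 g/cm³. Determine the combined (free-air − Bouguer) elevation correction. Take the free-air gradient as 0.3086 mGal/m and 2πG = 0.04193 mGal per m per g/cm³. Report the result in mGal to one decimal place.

780.5

Combined gradient = 0.3086 − 0.04193 × 2.36 = 0.2096452 mGal/m
Combined elevation correction = 0.2096452 × 3723.0 = 780.5 mGal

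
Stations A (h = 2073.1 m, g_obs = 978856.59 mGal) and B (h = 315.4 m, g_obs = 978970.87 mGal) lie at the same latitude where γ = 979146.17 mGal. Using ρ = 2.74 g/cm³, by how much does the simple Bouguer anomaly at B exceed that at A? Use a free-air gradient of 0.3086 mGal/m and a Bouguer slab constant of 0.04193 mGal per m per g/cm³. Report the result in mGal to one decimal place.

Δg_SB(A) = 978856.59 − 979146.17 + 0.3086×2073.1 − 0.04193×2.74×2073.1 = 112.00 mGal
Δg_SB(B) = 978970.87 − 979146.17 + 0.3086×315.4 − 0.04193×2.74×315.4 = -114.20 mGal
Difference = -114.20 − (112.00) = -226.20 mGal

-226.2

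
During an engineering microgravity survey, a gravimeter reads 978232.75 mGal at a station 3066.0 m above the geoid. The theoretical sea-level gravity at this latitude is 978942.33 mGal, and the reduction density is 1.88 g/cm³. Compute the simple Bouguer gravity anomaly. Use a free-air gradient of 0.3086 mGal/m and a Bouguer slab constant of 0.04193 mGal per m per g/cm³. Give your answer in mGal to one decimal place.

-5.1

Free-air correction = 0.3086 × 3066.0 = 946.17 mGal
Free-air anomaly = 978232.75 − 978942.33 + (946.17) = 236.59 mGal
Bouguer slab correction = 0.04193 × 1.88 × 3066.0 = 241.69 mGal
Simple Bouguer anomaly = 236.59 − (241.69) = -5.10 mGal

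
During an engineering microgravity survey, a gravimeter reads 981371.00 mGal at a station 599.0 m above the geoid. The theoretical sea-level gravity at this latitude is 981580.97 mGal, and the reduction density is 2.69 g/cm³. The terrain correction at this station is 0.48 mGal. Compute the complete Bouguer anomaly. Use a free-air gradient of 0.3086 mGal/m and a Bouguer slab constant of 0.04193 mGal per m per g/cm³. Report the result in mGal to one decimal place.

-92.2

Free-air correction = 0.3086 × 599.0 = 184.85 mGal
Free-air anomaly = 981371.00 − 981580.97 + (184.85) = -25.12 mGal
Bouguer slab correction = 0.04193 × 2.69 × 599.0 = 67.56 mGal
Simple Bouguer anomaly = -25.12 − (67.56) = -92.68 mGal
Complete Bouguer anomaly = -92.68 + 0.48 = -92.20 mGal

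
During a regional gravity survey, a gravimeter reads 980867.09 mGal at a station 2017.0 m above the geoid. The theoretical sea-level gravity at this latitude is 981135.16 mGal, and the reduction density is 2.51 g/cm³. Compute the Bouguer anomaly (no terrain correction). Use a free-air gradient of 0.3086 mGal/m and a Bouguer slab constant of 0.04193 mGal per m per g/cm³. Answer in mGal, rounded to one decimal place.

Free-air correction = 0.3086 × 2017.0 = 622.45 mGal
Free-air anomaly = 980867.09 − 981135.16 + (622.45) = 354.38 mGal
Bouguer slab correction = 0.04193 × 2.51 × 2017.0 = 212.28 mGal
Simple Bouguer anomaly = 354.38 − (212.28) = 142.10 mGal

142.1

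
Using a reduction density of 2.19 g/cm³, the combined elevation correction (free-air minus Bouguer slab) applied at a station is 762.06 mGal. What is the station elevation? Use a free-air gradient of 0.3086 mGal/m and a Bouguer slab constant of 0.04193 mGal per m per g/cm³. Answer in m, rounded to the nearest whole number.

Combined gradient = 0.3086 − 0.04193 × 2.19 = 0.2167733 mGal/m
h = 762.06 / 0.2167733 = 3515.47 m

3515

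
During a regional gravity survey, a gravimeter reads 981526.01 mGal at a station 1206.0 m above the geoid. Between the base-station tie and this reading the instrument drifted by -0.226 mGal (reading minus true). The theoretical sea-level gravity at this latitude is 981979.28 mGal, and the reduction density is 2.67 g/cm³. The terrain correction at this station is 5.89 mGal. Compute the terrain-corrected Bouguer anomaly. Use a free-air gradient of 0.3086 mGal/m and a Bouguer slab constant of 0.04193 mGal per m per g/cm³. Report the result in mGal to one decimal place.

-210.0

Drift-corrected reading = 981526.01 − (-0.226) = 981526.236 mGal
Free-air correction = 0.3086 × 1206.0 = 372.17 mGal
Free-air anomaly = 981526.236 − 981979.28 + (372.17) = -80.874 mGal
Bouguer slab correction = 0.04193 × 2.67 × 1206.0 = 135.02 mGal
Simple Bouguer anomaly = -80.874 − (135.02) = -215.894 mGal
Complete Bouguer anomaly = -215.894 + 5.89 = -210.004 mGal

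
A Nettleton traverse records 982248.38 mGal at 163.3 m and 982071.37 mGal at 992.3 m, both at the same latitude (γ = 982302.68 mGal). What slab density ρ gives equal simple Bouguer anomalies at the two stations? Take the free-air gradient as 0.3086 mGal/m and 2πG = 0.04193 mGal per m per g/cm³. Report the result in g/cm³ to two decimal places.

2.27

Δg_obs = 982071.37 − 982248.38 = -177.01 mGal over Δh = 992.3 − 163.3 = 829.0 m
Equal Bouguer anomalies ⇒ Δg_obs + (0.3086 − 0.04193ρ)·Δh = 0
0.3086 − 0.04193ρ = −Δg_obs/Δh = 0.21352
ρ = (0.3086 − 0.21352) / 0.04193 = 2.27 g/cm³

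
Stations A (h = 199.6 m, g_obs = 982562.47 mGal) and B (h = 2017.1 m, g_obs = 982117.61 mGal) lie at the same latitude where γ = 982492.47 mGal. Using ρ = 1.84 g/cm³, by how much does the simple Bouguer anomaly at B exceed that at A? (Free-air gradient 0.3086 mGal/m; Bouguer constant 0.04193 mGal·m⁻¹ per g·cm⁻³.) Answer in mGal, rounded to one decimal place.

Δg_SB(A) = 982562.47 − 982492.47 + 0.3086×199.6 − 0.04193×1.84×199.6 = 116.20 mGal
Δg_SB(B) = 982117.61 − 982492.47 + 0.3086×2017.1 − 0.04193×1.84×2017.1 = 92.00 mGal
Difference = 92.00 − (116.20) = -24.20 mGal

-24.2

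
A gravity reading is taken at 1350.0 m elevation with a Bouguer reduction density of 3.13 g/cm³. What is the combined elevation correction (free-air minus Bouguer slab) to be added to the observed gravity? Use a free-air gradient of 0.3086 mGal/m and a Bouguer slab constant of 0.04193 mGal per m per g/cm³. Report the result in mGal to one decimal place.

Combined gradient = 0.3086 − 0.04193 × 3.13 = 0.1773591 mGal/m
Combined elevation correction = 0.1773591 × 1350.0 = 239.4 mGal

239.4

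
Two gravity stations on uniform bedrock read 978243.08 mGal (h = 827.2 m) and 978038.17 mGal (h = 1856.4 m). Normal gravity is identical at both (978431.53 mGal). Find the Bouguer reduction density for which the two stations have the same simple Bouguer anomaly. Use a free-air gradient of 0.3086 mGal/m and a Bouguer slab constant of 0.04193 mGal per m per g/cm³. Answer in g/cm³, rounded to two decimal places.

Δg_obs = 978038.17 − 978243.08 = -204.91 mGal over Δh = 1856.4 − 827.2 = 1029.2 m
Equal Bouguer anomalies ⇒ Δg_obs + (0.3086 − 0.04193ρ)·Δh = 0
0.3086 − 0.04193ρ = −Δg_obs/Δh = 0.19910
ρ = (0.3086 − 0.19910) / 0.04193 = 2.61 g/cm³

2.61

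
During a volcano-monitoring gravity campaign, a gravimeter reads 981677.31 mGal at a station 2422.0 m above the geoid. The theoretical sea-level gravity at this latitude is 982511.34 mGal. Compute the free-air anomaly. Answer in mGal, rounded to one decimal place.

-86.6

Free-air correction = 0.3086 × 2422.0 = 747.43 mGal
Free-air anomaly = 981677.31 − 982511.34 + (747.43) = -86.60 mGal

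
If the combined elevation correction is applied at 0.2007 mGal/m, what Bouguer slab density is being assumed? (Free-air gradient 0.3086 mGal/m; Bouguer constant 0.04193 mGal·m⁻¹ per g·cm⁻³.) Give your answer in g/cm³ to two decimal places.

0.2007 = 0.3086 − 0.04193 × ρ
ρ = (0.3086 − 0.2007) / 0.04193 = 2.57 g/cm³

2.57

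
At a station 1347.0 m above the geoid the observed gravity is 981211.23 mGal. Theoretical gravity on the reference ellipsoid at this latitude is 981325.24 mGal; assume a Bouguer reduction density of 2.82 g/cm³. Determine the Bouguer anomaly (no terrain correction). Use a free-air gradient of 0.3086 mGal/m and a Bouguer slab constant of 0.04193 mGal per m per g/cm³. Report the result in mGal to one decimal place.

Free-air correction = 0.3086 × 1347.0 = 415.68 mGal
Free-air anomaly = 981211.23 − 981325.24 + (415.68) = 301.67 mGal
Bouguer slab correction = 0.04193 × 2.82 × 1347.0 = 159.27 mGal
Simple Bouguer anomaly = 301.67 − (159.27) = 142.40 mGal

142.4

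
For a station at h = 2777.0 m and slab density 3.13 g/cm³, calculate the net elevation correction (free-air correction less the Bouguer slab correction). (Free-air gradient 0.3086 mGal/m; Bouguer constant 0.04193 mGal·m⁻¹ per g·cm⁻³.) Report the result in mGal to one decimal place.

492.5

Combined gradient = 0.3086 − 0.04193 × 3.13 = 0.1773591 mGal/m
Combined elevation correction = 0.1773591 × 2777.0 = 492.5 mGal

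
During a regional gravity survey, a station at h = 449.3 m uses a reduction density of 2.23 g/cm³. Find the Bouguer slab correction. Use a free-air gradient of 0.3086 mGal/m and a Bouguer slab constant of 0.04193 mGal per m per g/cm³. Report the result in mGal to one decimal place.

42.0

Bouguer slab correction = 0.04193 × 2.23 × 449.3 = 42.0 mGal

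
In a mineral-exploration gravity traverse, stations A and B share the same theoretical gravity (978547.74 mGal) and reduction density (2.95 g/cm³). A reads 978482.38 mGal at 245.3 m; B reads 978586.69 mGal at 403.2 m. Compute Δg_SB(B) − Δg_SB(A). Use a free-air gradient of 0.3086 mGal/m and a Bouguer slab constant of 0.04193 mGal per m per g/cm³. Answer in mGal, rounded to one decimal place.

Δg_SB(A) = 978482.38 − 978547.74 + 0.3086×245.3 − 0.04193×2.95×245.3 = -20.00 mGal
Δg_SB(B) = 978586.69 − 978547.74 + 0.3086×403.2 − 0.04193×2.95×403.2 = 113.50 mGal
Difference = 113.50 − (-20.00) = 133.50 mGal

133.5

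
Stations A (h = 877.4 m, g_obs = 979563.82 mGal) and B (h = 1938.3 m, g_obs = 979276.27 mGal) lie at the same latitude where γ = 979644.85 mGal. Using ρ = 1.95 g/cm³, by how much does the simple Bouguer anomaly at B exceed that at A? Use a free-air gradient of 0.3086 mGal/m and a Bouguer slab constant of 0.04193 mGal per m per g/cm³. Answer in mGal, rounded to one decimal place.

-46.9

Δg_SB(A) = 979563.82 − 979644.85 + 0.3086×877.4 − 0.04193×1.95×877.4 = 118.00 mGal
Δg_SB(B) = 979276.27 − 979644.85 + 0.3086×1938.3 − 0.04193×1.95×1938.3 = 71.10 mGal
Difference = 71.10 − (118.00) = -46.90 mGal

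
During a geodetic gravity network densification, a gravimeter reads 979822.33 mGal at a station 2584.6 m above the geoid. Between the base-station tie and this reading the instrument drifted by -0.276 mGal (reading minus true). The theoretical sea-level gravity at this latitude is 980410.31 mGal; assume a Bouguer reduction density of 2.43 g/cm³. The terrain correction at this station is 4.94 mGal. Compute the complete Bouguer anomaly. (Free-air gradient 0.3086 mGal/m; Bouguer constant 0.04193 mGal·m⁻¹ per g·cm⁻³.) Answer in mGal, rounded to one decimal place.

Drift-corrected reading = 979822.33 − (-0.276) = 979822.606 mGal
Free-air correction = 0.3086 × 2584.6 = 797.61 mGal
Free-air anomaly = 979822.606 − 980410.31 + (797.61) = 209.906 mGal
Bouguer slab correction = 0.04193 × 2.43 × 2584.6 = 263.34 mGal
Simple Bouguer anomaly = 209.906 − (263.34) = -53.434 mGal
Complete Bouguer anomaly = -53.434 + 4.94 = -48.494 mGal

-48.5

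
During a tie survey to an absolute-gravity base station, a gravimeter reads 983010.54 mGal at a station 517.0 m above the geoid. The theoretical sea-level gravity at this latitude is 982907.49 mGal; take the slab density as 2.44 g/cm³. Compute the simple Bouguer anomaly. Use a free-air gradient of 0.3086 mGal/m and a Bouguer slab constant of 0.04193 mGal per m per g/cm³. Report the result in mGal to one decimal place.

Free-air correction = 0.3086 × 517.0 = 159.55 mGal
Free-air anomaly = 983010.54 − 982907.49 + (159.55) = 262.60 mGal
Bouguer slab correction = 0.04193 × 2.44 × 517.0 = 52.89 mGal
Simple Bouguer anomaly = 262.60 − (52.89) = 209.71 mGal

209.7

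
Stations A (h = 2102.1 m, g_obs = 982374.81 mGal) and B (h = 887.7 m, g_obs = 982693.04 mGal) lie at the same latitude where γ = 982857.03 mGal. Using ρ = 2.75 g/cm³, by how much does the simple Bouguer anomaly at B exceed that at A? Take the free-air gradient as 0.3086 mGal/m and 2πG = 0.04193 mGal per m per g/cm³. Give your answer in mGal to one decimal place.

83.5

Δg_SB(A) = 982374.81 − 982857.03 + 0.3086×2102.1 − 0.04193×2.75×2102.1 = -75.90 mGal
Δg_SB(B) = 982693.04 − 982857.03 + 0.3086×887.7 − 0.04193×2.75×887.7 = 7.60 mGal
Difference = 7.60 − (-75.90) = 83.50 mGal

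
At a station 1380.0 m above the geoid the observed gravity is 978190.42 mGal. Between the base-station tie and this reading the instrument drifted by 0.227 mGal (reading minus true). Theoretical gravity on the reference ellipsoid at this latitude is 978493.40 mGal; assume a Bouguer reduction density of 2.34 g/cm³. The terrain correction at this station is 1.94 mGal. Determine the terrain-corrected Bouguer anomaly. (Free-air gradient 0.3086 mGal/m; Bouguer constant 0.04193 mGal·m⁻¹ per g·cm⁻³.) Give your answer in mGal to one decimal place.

Drift-corrected reading = 978190.42 − (0.227) = 978190.193 mGal
Free-air correction = 0.3086 × 1380.0 = 425.87 mGal
Free-air anomaly = 978190.193 − 978493.40 + (425.87) = 122.663 mGal
Bouguer slab correction = 0.04193 × 2.34 × 1380.0 = 135.40 mGal
Simple Bouguer anomaly = 122.663 − (135.40) = -12.737 mGal
Complete Bouguer anomaly = -12.737 + 1.94 = -10.797 mGal

-10.8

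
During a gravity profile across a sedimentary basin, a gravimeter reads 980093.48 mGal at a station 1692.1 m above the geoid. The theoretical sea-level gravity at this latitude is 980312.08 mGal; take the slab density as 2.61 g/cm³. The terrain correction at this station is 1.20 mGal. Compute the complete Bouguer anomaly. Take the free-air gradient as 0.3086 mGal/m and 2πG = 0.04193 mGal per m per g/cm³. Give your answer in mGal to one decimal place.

119.6

Free-air correction = 0.3086 × 1692.1 = 522.18 mGal
Free-air anomaly = 980093.48 − 980312.08 + (522.18) = 303.58 mGal
Bouguer slab correction = 0.04193 × 2.61 × 1692.1 = 185.18 mGal
Simple Bouguer anomaly = 303.58 − (185.18) = 118.40 mGal
Complete Bouguer anomaly = 118.40 + 1.20 = 119.60 mGal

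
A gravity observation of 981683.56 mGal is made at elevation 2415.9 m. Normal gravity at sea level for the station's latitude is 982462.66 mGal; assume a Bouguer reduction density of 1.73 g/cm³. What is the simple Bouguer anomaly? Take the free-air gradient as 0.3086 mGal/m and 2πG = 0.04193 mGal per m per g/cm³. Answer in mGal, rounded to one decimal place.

-208.8

Free-air correction = 0.3086 × 2415.9 = 745.55 mGal
Free-air anomaly = 981683.56 − 982462.66 + (745.55) = -33.55 mGal
Bouguer slab correction = 0.04193 × 1.73 × 2415.9 = 175.25 mGal
Simple Bouguer anomaly = -33.55 − (175.25) = -208.80 mGal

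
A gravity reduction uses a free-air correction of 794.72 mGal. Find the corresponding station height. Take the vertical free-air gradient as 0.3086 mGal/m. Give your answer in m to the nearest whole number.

2575

h = 794.72 / 0.3086 = 2575.24 m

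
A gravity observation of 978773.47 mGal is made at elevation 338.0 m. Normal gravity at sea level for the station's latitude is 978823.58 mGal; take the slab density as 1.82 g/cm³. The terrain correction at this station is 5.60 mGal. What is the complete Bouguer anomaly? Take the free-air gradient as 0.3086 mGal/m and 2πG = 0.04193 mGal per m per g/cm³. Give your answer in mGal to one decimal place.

34.0

Free-air correction = 0.3086 × 338.0 = 104.31 mGal
Free-air anomaly = 978773.47 − 978823.58 + (104.31) = 54.20 mGal
Bouguer slab correction = 0.04193 × 1.82 × 338.0 = 25.79 mGal
Simple Bouguer anomaly = 54.20 − (25.79) = 28.41 mGal
Complete Bouguer anomaly = 28.41 + 5.60 = 34.01 mGal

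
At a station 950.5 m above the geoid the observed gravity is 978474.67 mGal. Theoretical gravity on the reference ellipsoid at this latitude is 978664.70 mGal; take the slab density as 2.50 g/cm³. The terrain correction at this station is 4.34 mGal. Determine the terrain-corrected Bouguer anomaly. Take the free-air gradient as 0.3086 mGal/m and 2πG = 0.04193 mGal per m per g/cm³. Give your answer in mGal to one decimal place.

Free-air correction = 0.3086 × 950.5 = 293.32 mGal
Free-air anomaly = 978474.67 − 978664.70 + (293.32) = 103.29 mGal
Bouguer slab correction = 0.04193 × 2.50 × 950.5 = 99.64 mGal
Simple Bouguer anomaly = 103.29 − (99.64) = 3.65 mGal
Complete Bouguer anomaly = 3.65 + 4.34 = 7.99 mGal

8.0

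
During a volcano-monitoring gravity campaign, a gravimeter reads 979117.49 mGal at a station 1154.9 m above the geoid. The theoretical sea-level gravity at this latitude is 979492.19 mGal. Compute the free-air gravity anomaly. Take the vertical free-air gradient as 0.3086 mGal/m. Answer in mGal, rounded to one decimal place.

Free-air correction = 0.3086 × 1154.9 = 356.40 mGal
Free-air anomaly = 979117.49 − 979492.19 + (356.40) = -18.30 mGal

-18.3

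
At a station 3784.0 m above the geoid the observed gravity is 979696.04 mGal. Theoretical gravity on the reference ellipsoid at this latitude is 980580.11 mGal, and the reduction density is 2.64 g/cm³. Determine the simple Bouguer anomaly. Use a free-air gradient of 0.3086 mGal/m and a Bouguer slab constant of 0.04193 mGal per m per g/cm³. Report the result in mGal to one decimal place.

Free-air correction = 0.3086 × 3784.0 = 1167.74 mGal
Free-air anomaly = 979696.04 − 980580.11 + (1167.74) = 283.67 mGal
Bouguer slab correction = 0.04193 × 2.64 × 3784.0 = 418.87 mGal
Simple Bouguer anomaly = 283.67 − (418.87) = -135.20 mGal

-135.2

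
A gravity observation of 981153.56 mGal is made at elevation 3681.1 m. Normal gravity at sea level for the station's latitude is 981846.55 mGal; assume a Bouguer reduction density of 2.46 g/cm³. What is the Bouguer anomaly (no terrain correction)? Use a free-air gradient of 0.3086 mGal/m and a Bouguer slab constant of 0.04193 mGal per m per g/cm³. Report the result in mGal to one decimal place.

63.3

Free-air correction = 0.3086 × 3681.1 = 1135.99 mGal
Free-air anomaly = 981153.56 − 981846.55 + (1135.99) = 443.00 mGal
Bouguer slab correction = 0.04193 × 2.46 × 3681.1 = 379.70 mGal
Simple Bouguer anomaly = 443.00 − (379.70) = 63.30 mGal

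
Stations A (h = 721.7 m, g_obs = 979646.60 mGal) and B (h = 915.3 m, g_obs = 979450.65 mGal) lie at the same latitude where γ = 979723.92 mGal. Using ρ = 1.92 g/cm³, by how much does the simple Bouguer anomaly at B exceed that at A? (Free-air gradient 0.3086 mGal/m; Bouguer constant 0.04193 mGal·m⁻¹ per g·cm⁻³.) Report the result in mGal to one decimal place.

Δg_SB(A) = 979646.60 − 979723.92 + 0.3086×721.7 − 0.04193×1.92×721.7 = 87.30 mGal
Δg_SB(B) = 979450.65 − 979723.92 + 0.3086×915.3 − 0.04193×1.92×915.3 = -64.50 mGal
Difference = -64.50 − (87.30) = -151.80 mGal

-151.8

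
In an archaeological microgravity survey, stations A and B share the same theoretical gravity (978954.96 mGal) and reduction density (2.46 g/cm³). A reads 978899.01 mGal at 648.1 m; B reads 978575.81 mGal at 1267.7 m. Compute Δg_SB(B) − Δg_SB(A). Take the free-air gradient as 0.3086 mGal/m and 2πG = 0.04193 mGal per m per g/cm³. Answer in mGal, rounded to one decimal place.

-195.9

Δg_SB(A) = 978899.01 − 978954.96 + 0.3086×648.1 − 0.04193×2.46×648.1 = 77.20 mGal
Δg_SB(B) = 978575.81 − 978954.96 + 0.3086×1267.7 − 0.04193×2.46×1267.7 = -118.70 mGal
Difference = -118.70 − (77.20) = -195.90 mGal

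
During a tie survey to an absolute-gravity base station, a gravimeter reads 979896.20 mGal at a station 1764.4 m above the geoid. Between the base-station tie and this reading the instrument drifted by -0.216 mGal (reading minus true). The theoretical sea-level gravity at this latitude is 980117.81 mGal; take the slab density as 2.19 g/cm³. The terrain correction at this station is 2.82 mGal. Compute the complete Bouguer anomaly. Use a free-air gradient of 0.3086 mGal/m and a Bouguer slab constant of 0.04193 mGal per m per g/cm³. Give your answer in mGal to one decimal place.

Drift-corrected reading = 979896.20 − (-0.216) = 979896.416 mGal
Free-air correction = 0.3086 × 1764.4 = 544.49 mGal
Free-air anomaly = 979896.416 − 980117.81 + (544.49) = 323.096 mGal
Bouguer slab correction = 0.04193 × 2.19 × 1764.4 = 162.02 mGal
Simple Bouguer anomaly = 323.096 − (162.02) = 161.076 mGal
Complete Bouguer anomaly = 161.076 + 2.82 = 163.896 mGal

163.9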